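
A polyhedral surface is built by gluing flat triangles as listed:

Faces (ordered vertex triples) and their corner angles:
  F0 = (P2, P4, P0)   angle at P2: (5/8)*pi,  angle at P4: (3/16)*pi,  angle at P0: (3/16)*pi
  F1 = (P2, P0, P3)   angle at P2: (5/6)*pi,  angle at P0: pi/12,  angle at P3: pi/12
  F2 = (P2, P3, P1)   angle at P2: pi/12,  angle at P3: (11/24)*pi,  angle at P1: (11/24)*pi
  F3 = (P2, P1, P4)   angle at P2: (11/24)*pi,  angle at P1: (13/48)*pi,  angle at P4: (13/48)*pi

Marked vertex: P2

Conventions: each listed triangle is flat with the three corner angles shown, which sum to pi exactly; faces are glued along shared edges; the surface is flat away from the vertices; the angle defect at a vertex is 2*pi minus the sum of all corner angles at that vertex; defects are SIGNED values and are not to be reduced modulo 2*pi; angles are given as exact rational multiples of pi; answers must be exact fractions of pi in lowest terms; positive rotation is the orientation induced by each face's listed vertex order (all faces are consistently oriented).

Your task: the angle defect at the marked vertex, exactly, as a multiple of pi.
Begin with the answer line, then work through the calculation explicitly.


Answer: defect(P2) = 0

Sum of corner angles at P2: 2*pi
defect = 2*pi - 2*pi


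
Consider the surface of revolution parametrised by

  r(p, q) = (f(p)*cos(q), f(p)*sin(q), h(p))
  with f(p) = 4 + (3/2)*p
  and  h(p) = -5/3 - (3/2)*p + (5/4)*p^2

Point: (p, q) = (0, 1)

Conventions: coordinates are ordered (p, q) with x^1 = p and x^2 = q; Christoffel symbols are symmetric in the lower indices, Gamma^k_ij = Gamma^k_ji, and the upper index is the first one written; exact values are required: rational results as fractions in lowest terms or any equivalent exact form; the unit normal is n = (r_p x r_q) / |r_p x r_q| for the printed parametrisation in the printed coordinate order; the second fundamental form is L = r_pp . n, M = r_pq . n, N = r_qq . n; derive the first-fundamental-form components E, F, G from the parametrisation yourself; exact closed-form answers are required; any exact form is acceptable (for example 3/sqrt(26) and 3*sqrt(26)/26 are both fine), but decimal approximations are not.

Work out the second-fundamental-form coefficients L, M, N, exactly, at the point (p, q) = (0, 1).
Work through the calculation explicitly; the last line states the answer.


f = 4, f' = 3/2, f'' = 0, h' = -3/2, h'' = 5/2
E = 9/2, F = 0, G = 16; answer radicand W^2 = 9/2
unnormalised second-form numerators: l = 15/4, m = 0, n = -6; L = l/sqrt(9/2), and similarly M = m/sqrt(W^2), N = n/sqrt(W^2)

Answer: L = 5*sqrt(2)/4, M = 0, N = -2*sqrt(2)


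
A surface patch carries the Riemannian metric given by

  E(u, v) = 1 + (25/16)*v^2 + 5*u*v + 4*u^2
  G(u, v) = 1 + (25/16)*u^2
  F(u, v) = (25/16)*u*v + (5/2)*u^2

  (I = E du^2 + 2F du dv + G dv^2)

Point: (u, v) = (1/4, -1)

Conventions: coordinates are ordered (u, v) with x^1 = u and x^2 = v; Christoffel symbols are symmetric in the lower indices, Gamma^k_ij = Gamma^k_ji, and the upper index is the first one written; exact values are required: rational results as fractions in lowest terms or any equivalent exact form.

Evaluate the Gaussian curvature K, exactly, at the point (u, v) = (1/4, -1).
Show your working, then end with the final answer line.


E = 25/16, F = -15/64, G = 281/256, EG - F^2 = 425/256 at the point
E_u = -3, E_v = -15/8, F_u = -5/16, F_v = 25/64, G_u = 25/32, G_v = 0
E_vv = 25/8, F_uv = 25/16, G_uu = 25/8
K follows from Brioschi's formula, (det M1 - det M2)/(EG - F^2)^2.
M1 = [[-E_vv/2 + F_uv - G_uu/2, E_u/2, F_u - E_v/2], [F_v - G_u/2, E, F], [G_v/2, F, G]] = [[-25/16, -3/2, 5/8], [0, 25/16, -15/64], [0, -15/64, 281/256]]; det M1 = -10625/4096
M2 = [[0, E_v/2, G_u/2], [E_v/2, E, F], [G_u/2, F, G]] = [[0, -15/16, 25/64], [-15/16, 25/16, -15/64], [25/64, -15/64, 281/256]]; det M2 = -4225/4096
det M1 - det M2 = -25/16; K = -25/16 / (425/256)^2 = -4096/7225

Answer: K = -4096/7225


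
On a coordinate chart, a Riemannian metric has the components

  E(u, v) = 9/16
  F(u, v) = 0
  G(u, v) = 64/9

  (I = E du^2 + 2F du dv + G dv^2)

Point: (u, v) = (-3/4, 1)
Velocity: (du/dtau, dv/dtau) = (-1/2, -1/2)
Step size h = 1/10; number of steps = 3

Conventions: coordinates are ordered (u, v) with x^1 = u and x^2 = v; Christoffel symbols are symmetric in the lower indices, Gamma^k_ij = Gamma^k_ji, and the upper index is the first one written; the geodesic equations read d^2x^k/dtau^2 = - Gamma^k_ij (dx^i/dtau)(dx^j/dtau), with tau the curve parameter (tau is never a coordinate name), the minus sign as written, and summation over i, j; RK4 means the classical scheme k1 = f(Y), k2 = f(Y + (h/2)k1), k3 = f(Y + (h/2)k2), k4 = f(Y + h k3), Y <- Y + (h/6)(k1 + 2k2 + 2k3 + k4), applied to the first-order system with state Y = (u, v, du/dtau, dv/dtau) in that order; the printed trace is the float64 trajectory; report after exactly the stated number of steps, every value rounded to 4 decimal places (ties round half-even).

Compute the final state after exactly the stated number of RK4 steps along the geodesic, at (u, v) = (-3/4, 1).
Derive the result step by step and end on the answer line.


f(Y) = (du/dtau, dv/dtau, -Gamma^u_ij Y'^i Y'^j, -Gamma^v_ij Y'^i Y'^j) with the Gammas evaluated at the stage position; h = 0.100000; intermediate values shown to 6 dp
step 0: u = -0.7500, v = 1.0000, du/dtau = -0.5000, dv/dtau = -0.5000
step 1:
  k1: at (u, v) = (-0.750000, 1.000000), (du/dtau, dv/dtau) = (-0.500000, -0.500000); Gamma_uuu = 0.000000, Gamma_uuv = 0.000000, Gamma_uvv = 0.000000, Gamma_vuu = 0.000000, Gamma_vuv = 0.000000, Gamma_vvv = 0.000000; k1 = (-0.500000, -0.500000, 0.000000, 0.000000)
  k2: at (u, v) = (-0.775000, 0.975000), (du/dtau, dv/dtau) = (-0.500000, -0.500000); Gamma_uuu = 0.000000, Gamma_uuv = 0.000000, Gamma_uvv = 0.000000, Gamma_vuu = 0.000000, Gamma_vuv = 0.000000, Gamma_vvv = 0.000000; k2 = (-0.500000, -0.500000, 0.000000, 0.000000)
  k3: at (u, v) = (-0.775000, 0.975000), (du/dtau, dv/dtau) = (-0.500000, -0.500000); Gamma_uuu = 0.000000, Gamma_uuv = 0.000000, Gamma_uvv = 0.000000, Gamma_vuu = 0.000000, Gamma_vuv = 0.000000, Gamma_vvv = 0.000000; k3 = (-0.500000, -0.500000, 0.000000, 0.000000)
  k4: at (u, v) = (-0.800000, 0.950000), (du/dtau, dv/dtau) = (-0.500000, -0.500000); Gamma_uuu = 0.000000, Gamma_uuv = 0.000000, Gamma_uvv = 0.000000, Gamma_vuu = 0.000000, Gamma_vuv = 0.000000, Gamma_vvv = 0.000000; k4 = (-0.500000, -0.500000, 0.000000, 0.000000)
  Y <- Y + (h/6)(k1 + 2k2 + 2k3 + k4): u = -0.8000, v = 0.9500, du/dtau = -0.5000, dv/dtau = -0.5000
step 2:
  k1: at (u, v) = (-0.800000, 0.950000), (du/dtau, dv/dtau) = (-0.500000, -0.500000); Gamma_uuu = 0.000000, Gamma_uuv = 0.000000, Gamma_uvv = 0.000000, Gamma_vuu = 0.000000, Gamma_vuv = 0.000000, Gamma_vvv = 0.000000; k1 = (-0.500000, -0.500000, 0.000000, 0.000000)
  k2: at (u, v) = (-0.825000, 0.925000), (du/dtau, dv/dtau) = (-0.500000, -0.500000); Gamma_uuu = 0.000000, Gamma_uuv = 0.000000, Gamma_uvv = 0.000000, Gamma_vuu = 0.000000, Gamma_vuv = 0.000000, Gamma_vvv = 0.000000; k2 = (-0.500000, -0.500000, 0.000000, 0.000000)
  k3: at (u, v) = (-0.825000, 0.925000), (du/dtau, dv/dtau) = (-0.500000, -0.500000); Gamma_uuu = 0.000000, Gamma_uuv = 0.000000, Gamma_uvv = 0.000000, Gamma_vuu = 0.000000, Gamma_vuv = 0.000000, Gamma_vvv = 0.000000; k3 = (-0.500000, -0.500000, 0.000000, 0.000000)
  k4: at (u, v) = (-0.850000, 0.900000), (du/dtau, dv/dtau) = (-0.500000, -0.500000); Gamma_uuu = 0.000000, Gamma_uuv = 0.000000, Gamma_uvv = 0.000000, Gamma_vuu = 0.000000, Gamma_vuv = 0.000000, Gamma_vvv = 0.000000; k4 = (-0.500000, -0.500000, 0.000000, 0.000000)
  Y <- Y + (h/6)(k1 + 2k2 + 2k3 + k4): u = -0.8500, v = 0.9000, du/dtau = -0.5000, dv/dtau = -0.5000
step 3:
  k1: at (u, v) = (-0.850000, 0.900000), (du/dtau, dv/dtau) = (-0.500000, -0.500000); Gamma_uuu = 0.000000, Gamma_uuv = 0.000000, Gamma_uvv = 0.000000, Gamma_vuu = 0.000000, Gamma_vuv = 0.000000, Gamma_vvv = 0.000000; k1 = (-0.500000, -0.500000, 0.000000, 0.000000)
  k2: at (u, v) = (-0.875000, 0.875000), (du/dtau, dv/dtau) = (-0.500000, -0.500000); Gamma_uuu = 0.000000, Gamma_uuv = 0.000000, Gamma_uvv = 0.000000, Gamma_vuu = 0.000000, Gamma_vuv = 0.000000, Gamma_vvv = 0.000000; k2 = (-0.500000, -0.500000, 0.000000, 0.000000)
  k3: at (u, v) = (-0.875000, 0.875000), (du/dtau, dv/dtau) = (-0.500000, -0.500000); Gamma_uuu = 0.000000, Gamma_uuv = 0.000000, Gamma_uvv = 0.000000, Gamma_vuu = 0.000000, Gamma_vuv = 0.000000, Gamma_vvv = 0.000000; k3 = (-0.500000, -0.500000, 0.000000, 0.000000)
  k4: at (u, v) = (-0.900000, 0.850000), (du/dtau, dv/dtau) = (-0.500000, -0.500000); Gamma_uuu = 0.000000, Gamma_uuv = 0.000000, Gamma_uvv = 0.000000, Gamma_vuu = 0.000000, Gamma_vuv = 0.000000, Gamma_vvv = 0.000000; k4 = (-0.500000, -0.500000, 0.000000, 0.000000)
  Y <- Y + (h/6)(k1 + 2k2 + 2k3 + k4): u = -0.9000, v = 0.8500, du/dtau = -0.5000, dv/dtau = -0.5000

Answer: u = -0.9000, v = 0.8500, du/dtau = -0.5000, dv/dtau = -0.5000


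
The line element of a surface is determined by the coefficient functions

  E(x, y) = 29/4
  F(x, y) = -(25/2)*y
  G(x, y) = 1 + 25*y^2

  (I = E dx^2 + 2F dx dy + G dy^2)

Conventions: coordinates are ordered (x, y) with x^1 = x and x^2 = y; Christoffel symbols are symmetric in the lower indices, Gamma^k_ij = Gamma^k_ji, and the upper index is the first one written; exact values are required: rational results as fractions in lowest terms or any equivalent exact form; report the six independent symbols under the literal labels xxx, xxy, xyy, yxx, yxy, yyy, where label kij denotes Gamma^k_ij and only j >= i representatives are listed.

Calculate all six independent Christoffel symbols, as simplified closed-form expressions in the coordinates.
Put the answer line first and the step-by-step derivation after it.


Answer: Gamma_xxx = 0, Gamma_xxy = 0, Gamma_xyy = -50/(100*y^2 + 29), Gamma_yxx = 0, Gamma_yxy = 0, Gamma_yyy = 100*y/(100*y^2 + 29)

E = 29/4; F = -(25/2)*y; G = 1 + 25*y^2
Gamma^k_ij = (1/2) g^{kl} (d_i g_jl + d_j g_il - d_l g_ij), with g^inv = (1/(EG-F^2)) [[G, -F], [-F, E]]
first partials: E_x = 0, E_y = 0, F_x = 0, F_y = -25/2, G_x = 0, G_y = 50*y
D = EG - F^2 = 29/4 + 25*y^2
expanded: Gamma^x_xx = (G E_x - 2F F_x + F E_y)/(2D), Gamma^x_xy = (G E_y - F G_x)/(2D), Gamma^x_yy = (2G F_y - G G_x - F G_y)/(2D), Gamma^y_xx = (2E F_x - E E_y - F E_x)/(2D), Gamma^y_xy = (E G_x - F E_y)/(2D), Gamma^y_yy = (E G_y - 2F F_y + F G_x)/(2D); substitute and cancel common factors


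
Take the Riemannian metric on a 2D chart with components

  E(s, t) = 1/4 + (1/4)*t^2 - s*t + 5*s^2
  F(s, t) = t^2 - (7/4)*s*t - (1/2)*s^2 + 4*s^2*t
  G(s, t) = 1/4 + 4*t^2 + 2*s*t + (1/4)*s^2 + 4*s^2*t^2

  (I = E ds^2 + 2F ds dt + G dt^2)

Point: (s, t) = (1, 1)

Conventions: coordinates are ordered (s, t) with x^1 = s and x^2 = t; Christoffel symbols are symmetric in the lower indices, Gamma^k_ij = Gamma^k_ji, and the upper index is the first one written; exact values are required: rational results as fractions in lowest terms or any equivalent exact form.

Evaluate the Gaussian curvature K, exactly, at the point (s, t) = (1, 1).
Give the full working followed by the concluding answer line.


E = 9/2, F = 11/4, G = 21/2, EG - F^2 = 635/16 at the point
E_s = 9, E_t = -1/2, F_s = 21/4, F_t = 17/4, G_s = 21/2, G_t = 18
E_tt = 1/2, F_st = 25/4, G_ss = 17/2
K follows from Brioschi's formula, (det M1 - det M2)/(EG - F^2)^2.
M1 = [[-E_tt/2 + F_st - G_ss/2, E_s/2, F_s - E_t/2], [F_t - G_s/2, E, F], [G_t/2, F, G]] = [[7/4, 9/2, 11/2], [-1, 9/2, 11/4], [9, 11/4, 21/2]]; det M1 = -627/64
M2 = [[0, E_t/2, G_s/2], [E_t/2, E, F], [G_s/2, F, G]] = [[0, -1/4, 21/4], [-1/4, 9/2, 11/4], [21/4, 11/4, 21/2]]; det M2 = -4221/32
det M1 - det M2 = 7815/64; K = 7815/64 / (635/16)^2 = 6252/80645

Answer: K = 6252/80645


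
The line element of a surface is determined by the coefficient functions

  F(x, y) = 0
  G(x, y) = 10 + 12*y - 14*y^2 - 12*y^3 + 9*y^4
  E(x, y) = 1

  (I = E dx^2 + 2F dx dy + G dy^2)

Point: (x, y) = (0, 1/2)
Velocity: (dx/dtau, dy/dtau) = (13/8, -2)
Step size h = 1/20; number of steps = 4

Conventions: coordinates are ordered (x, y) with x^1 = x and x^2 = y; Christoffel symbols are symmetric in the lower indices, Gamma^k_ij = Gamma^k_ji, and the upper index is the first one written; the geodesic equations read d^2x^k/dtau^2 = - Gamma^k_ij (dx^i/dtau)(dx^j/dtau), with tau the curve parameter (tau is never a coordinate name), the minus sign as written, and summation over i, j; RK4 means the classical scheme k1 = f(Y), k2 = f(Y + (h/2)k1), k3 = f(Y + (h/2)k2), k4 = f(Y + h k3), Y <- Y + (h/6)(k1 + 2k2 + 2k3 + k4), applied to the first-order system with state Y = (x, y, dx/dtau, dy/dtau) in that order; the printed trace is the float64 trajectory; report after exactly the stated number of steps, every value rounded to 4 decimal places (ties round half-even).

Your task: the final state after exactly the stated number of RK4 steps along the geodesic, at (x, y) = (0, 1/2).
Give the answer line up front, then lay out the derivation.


Answer: x = 0.3250, y = 0.1046, dx/dtau = 1.6250, dy/dtau = -2.0422

f(Y) = (dx/dtau, dy/dtau, -Gamma^x_ij Y'^i Y'^j, -Gamma^y_ij Y'^i Y'^j) with the Gammas evaluated at the stage position; h = 0.050000; intermediate values shown to 6 dp
step 0: x = 0.0000, y = 0.5000, dx/dtau = 1.6250, dy/dtau = -2.0000
step 1:
  k1: at (x, y) = (0.000000, 0.500000), (dx/dtau, dy/dtau) = (1.625000, -2.000000); Gamma_xxx = 0.000000, Gamma_xxy = 0.000000, Gamma_xyy = 0.000000, Gamma_yxx = 0.000000, Gamma_yxy = 0.000000, Gamma_yyy = -0.281081; k1 = (1.625000, -2.000000, 0.000000, 1.124324)
  k2: at (x, y) = (0.040625, 0.450000), (dx/dtau, dy/dtau) = (1.625000, -1.971892); Gamma_xxx = 0.000000, Gamma_xxy = 0.000000, Gamma_xyy = 0.000000, Gamma_yxx = 0.000000, Gamma_yxy = 0.000000, Gamma_yyy = -0.194649; k2 = (1.625000, -1.971892, 0.000000, 0.756864)
  k3: at (x, y) = (0.040625, 0.450703), (dx/dtau, dy/dtau) = (1.625000, -1.981078); Gamma_xxx = 0.000000, Gamma_xxy = 0.000000, Gamma_xyy = 0.000000, Gamma_yxx = 0.000000, Gamma_yxy = 0.000000, Gamma_yyy = -0.195846; k3 = (1.625000, -1.981078, 0.000000, 0.768630)
  k4: at (x, y) = (0.081250, 0.400946), (dx/dtau, dy/dtau) = (1.625000, -1.961569); Gamma_xxx = 0.000000, Gamma_xxy = 0.000000, Gamma_xyy = 0.000000, Gamma_yxx = 0.000000, Gamma_yxy = 0.000000, Gamma_yyy = -0.112039; k4 = (1.625000, -1.961569, 0.000000, 0.431097)
  Y <- Y + (h/6)(k1 + 2k2 + 2k3 + k4): x = 0.0813, y = 0.4011, dx/dtau = 1.6250, dy/dtau = -1.9616
step 2:
  k1: at (x, y) = (0.081250, 0.401104), (dx/dtau, dy/dtau) = (1.625000, -1.961613); Gamma_xxx = 0.000000, Gamma_xxy = 0.000000, Gamma_xyy = 0.000000, Gamma_yxx = 0.000000, Gamma_yxy = 0.000000, Gamma_yyy = -0.112302; k1 = (1.625000, -1.961613, 0.000000, 0.432131)
  k2: at (x, y) = (0.121875, 0.352064), (dx/dtau, dy/dtau) = (1.625000, -1.950810); Gamma_xxx = 0.000000, Gamma_xxy = 0.000000, Gamma_xyy = 0.000000, Gamma_yxx = 0.000000, Gamma_yxy = 0.000000, Gamma_yyy = -0.030939; k2 = (1.625000, -1.950810, 0.000000, 0.117744)
  k3: at (x, y) = (0.121875, 0.352334), (dx/dtau, dy/dtau) = (1.625000, -1.958670); Gamma_xxx = 0.000000, Gamma_xxy = 0.000000, Gamma_xyy = 0.000000, Gamma_yxx = 0.000000, Gamma_yxy = 0.000000, Gamma_yyy = -0.031385; k3 = (1.625000, -1.958670, 0.000000, 0.120407)
  k4: at (x, y) = (0.162500, 0.303171), (dx/dtau, dy/dtau) = (1.625000, -1.955593); Gamma_xxx = 0.000000, Gamma_xxy = 0.000000, Gamma_xyy = 0.000000, Gamma_yxx = 0.000000, Gamma_yxy = 0.000000, Gamma_yyy = 0.049844; k4 = (1.625000, -1.955593, 0.000000, -0.190621)
  Y <- Y + (h/6)(k1 + 2k2 + 2k3 + k4): x = 0.1625, y = 0.3033, dx/dtau = 1.6250, dy/dtau = -1.9556
step 3:
  k1: at (x, y) = (0.162500, 0.303303), (dx/dtau, dy/dtau) = (1.625000, -1.955631); Gamma_xxx = 0.000000, Gamma_xxy = 0.000000, Gamma_xyy = 0.000000, Gamma_yxx = 0.000000, Gamma_yxy = 0.000000, Gamma_yyy = 0.049625; k1 = (1.625000, -1.955631, 0.000000, -0.189792)
  k2: at (x, y) = (0.203125, 0.254412), (dx/dtau, dy/dtau) = (1.625000, -1.960376); Gamma_xxx = 0.000000, Gamma_xxy = 0.000000, Gamma_xyy = 0.000000, Gamma_yxx = 0.000000, Gamma_yxy = 0.000000, Gamma_yyy = 0.130941; k2 = (1.625000, -1.960376, 0.000000, -0.503218)
  k3: at (x, y) = (0.203125, 0.254293), (dx/dtau, dy/dtau) = (1.625000, -1.968212); Gamma_xxx = 0.000000, Gamma_xxy = 0.000000, Gamma_xyy = 0.000000, Gamma_yxx = 0.000000, Gamma_yxy = 0.000000, Gamma_yyy = 0.131140; k3 = (1.625000, -1.968212, 0.000000, -0.508018)
  k4: at (x, y) = (0.243750, 0.204892), (dx/dtau, dy/dtau) = (1.625000, -1.981032); Gamma_xxx = 0.000000, Gamma_xxy = 0.000000, Gamma_xyy = 0.000000, Gamma_yxx = 0.000000, Gamma_yxy = 0.000000, Gamma_yyy = 0.214763; k4 = (1.625000, -1.981032, 0.000000, -0.842835)
  Y <- Y + (h/6)(k1 + 2k2 + 2k3 + k4): x = 0.2438, y = 0.2050, dx/dtau = 1.6250, dy/dtau = -1.9811
step 4:
  k1: at (x, y) = (0.243750, 0.205021), (dx/dtau, dy/dtau) = (1.625000, -1.981091); Gamma_xxx = 0.000000, Gamma_xxy = 0.000000, Gamma_xyy = 0.000000, Gamma_yxx = 0.000000, Gamma_yxy = 0.000000, Gamma_yyy = 0.214543; k1 = (1.625000, -1.981091, 0.000000, -0.842019)
  k2: at (x, y) = (0.284375, 0.155493), (dx/dtau, dy/dtau) = (1.625000, -2.002141); Gamma_xxx = 0.000000, Gamma_xxy = 0.000000, Gamma_xyy = 0.000000, Gamma_yxx = 0.000000, Gamma_yxy = 0.000000, Gamma_yyy = 0.300808; k2 = (1.625000, -2.002141, 0.000000, -1.205810)
  k3: at (x, y) = (0.284375, 0.154967), (dx/dtau, dy/dtau) = (1.625000, -2.011236); Gamma_xxx = 0.000000, Gamma_xxy = 0.000000, Gamma_xyy = 0.000000, Gamma_yxx = 0.000000, Gamma_yxy = 0.000000, Gamma_yyy = 0.301742; k3 = (1.625000, -2.011236, 0.000000, -1.220566)
  k4: at (x, y) = (0.325000, 0.104459), (dx/dtau, dy/dtau) = (1.625000, -2.042119); Gamma_xxx = 0.000000, Gamma_xxy = 0.000000, Gamma_xyy = 0.000000, Gamma_yxx = 0.000000, Gamma_yxy = 0.000000, Gamma_yyy = 0.393365; k4 = (1.625000, -2.042119, 0.000000, -1.640429)
  Y <- Y + (h/6)(k1 + 2k2 + 2k3 + k4): x = 0.3250, y = 0.1046, dx/dtau = 1.6250, dy/dtau = -2.0422


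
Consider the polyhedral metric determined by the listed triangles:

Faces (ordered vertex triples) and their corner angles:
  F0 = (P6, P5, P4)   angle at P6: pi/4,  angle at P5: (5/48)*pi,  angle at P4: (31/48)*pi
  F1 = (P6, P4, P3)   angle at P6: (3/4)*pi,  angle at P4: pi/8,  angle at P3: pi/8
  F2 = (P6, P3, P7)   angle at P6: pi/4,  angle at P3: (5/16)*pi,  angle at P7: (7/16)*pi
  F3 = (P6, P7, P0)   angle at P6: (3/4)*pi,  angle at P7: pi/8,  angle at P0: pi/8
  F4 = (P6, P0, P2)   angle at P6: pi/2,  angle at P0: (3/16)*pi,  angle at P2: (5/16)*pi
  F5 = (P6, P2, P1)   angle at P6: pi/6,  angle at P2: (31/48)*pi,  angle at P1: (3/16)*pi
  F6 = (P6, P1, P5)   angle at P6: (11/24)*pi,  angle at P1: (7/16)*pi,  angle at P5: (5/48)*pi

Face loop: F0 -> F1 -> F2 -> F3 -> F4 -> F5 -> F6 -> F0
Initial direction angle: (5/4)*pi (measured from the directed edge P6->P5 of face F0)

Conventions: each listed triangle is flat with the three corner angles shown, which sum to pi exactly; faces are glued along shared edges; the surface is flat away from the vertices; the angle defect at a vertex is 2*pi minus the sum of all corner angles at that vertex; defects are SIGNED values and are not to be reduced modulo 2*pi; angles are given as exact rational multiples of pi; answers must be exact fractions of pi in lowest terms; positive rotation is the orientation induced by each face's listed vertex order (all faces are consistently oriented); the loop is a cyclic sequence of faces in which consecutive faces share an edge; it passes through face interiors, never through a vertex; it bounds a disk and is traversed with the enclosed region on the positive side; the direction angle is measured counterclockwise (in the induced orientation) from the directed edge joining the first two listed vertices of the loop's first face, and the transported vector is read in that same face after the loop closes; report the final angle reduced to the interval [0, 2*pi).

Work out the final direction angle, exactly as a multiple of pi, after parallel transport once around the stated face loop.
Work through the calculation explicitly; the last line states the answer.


enclosed vertex P6: corner angles sum to (25/8)*pi, defect = 2*pi - (25/8)*pi = (-9/8)*pi
summing the enclosed defects onto the initial angle, mod 2*pi in the induced orientation:
final angle = (5/4)*pi - (9/8)*pi = pi/8 (mod 2*pi)

Answer: final direction angle = pi/8


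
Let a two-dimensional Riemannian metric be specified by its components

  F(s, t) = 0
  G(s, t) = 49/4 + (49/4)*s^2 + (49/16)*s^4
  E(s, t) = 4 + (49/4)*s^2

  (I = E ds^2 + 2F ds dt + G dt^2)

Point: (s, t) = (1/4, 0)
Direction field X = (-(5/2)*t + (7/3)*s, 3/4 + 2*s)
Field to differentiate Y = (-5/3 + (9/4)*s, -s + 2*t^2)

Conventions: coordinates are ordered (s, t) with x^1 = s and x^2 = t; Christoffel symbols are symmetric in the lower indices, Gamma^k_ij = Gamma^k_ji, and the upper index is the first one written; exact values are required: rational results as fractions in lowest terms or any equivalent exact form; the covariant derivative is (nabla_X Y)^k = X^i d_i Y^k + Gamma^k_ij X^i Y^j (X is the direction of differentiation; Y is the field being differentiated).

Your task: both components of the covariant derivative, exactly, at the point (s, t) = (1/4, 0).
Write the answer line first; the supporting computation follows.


Answer: (nabla_X Y)^s = 388493/351360, (nabla_X Y)^t = -755/792

E = 305/64, F = 0, G = 53361/4096 at the point
E_s = 49/8, E_t = 0, F_s = 0, F_t = 0, G_s = 1617/256, G_t = 0
EG - F^2 = 16275105/262144;  g^inv = (262144/16275105) * [[53361/4096, 0], [0, 305/64]]
first-kind symbols [ij,l] = (1/2)(d_i g_jl + d_j g_il - d_l g_ij): [ss,s] = E_s/2 = 49/16, [ss,t] = F_s - E_t/2 = 0, [st,s] = E_t/2 = 0, [st,t] = G_s/2 = 1617/512, [tt,s] = F_t - G_s/2 = -1617/512, [tt,t] = G_t/2 = 0
Gamma^s_ij = (G*[ij,s] - F*[ij,t])/(EG - F^2), Gamma^t_ij = (E*[ij,t] - F*[ij,s])/(EG - F^2)
Gamma_sss = 196/305, Gamma_sst = 0, Gamma_stt = -1617/2440, Gamma_tss = 0, Gamma_tst = 8/33, Gamma_ttt = 0
X = (7/12, 5/4), Y = (-53/48, -1/4) at the point


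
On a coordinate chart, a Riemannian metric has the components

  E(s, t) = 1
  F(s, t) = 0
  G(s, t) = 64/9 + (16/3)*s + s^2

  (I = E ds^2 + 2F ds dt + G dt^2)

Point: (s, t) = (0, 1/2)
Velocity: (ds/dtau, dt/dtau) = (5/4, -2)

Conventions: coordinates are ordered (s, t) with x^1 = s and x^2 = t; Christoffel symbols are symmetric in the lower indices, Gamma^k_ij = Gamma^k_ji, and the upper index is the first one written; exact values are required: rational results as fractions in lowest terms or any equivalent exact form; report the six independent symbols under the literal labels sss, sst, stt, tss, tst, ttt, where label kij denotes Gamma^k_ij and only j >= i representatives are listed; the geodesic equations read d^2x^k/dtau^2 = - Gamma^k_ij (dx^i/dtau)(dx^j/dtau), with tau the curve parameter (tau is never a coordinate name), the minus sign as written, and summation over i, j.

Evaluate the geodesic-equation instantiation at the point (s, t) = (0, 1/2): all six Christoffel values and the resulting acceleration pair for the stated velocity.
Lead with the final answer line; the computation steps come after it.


Answer: Gamma_sss = 0, Gamma_sst = 0, Gamma_stt = -8/3, Gamma_tss = 0, Gamma_tst = 3/8, Gamma_ttt = 0; accelerations (d^2s/dtau^2, d^2t/dtau^2) = (32/3, 15/8)

E = 1, F = 0, G = 64/9 at the point
E_s = 0, E_t = 0, F_s = 0, F_t = 0, G_s = 16/3, G_t = 0
EG - F^2 = 64/9;  g^inv = (9/64) * [[64/9, 0], [0, 1]]
first-kind symbols [ij,l] = (1/2)(d_i g_jl + d_j g_il - d_l g_ij): [ss,s] = E_s/2 = 0, [ss,t] = F_s - E_t/2 = 0, [st,s] = E_t/2 = 0, [st,t] = G_s/2 = 8/3, [tt,s] = F_t - G_s/2 = -8/3, [tt,t] = G_t/2 = 0
Gamma^s_ij = (G*[ij,s] - F*[ij,t])/(EG - F^2), Gamma^t_ij = (E*[ij,t] - F*[ij,s])/(EG - F^2)
Gamma_sss = 0, Gamma_sst = 0, Gamma_stt = -8/3, Gamma_tss = 0, Gamma_tst = 3/8, Gamma_ttt = 0
d^2s/dtau^2 = -(Gamma_sss*(5/4)^2 + 2*Gamma_sst*(5/4)*(-2) + Gamma_stt*(-2)^2) = 32/3
d^2t/dtau^2 = -(Gamma_tss*(5/4)^2 + 2*Gamma_tst*(5/4)*(-2) + Gamma_ttt*(-2)^2) = 15/8


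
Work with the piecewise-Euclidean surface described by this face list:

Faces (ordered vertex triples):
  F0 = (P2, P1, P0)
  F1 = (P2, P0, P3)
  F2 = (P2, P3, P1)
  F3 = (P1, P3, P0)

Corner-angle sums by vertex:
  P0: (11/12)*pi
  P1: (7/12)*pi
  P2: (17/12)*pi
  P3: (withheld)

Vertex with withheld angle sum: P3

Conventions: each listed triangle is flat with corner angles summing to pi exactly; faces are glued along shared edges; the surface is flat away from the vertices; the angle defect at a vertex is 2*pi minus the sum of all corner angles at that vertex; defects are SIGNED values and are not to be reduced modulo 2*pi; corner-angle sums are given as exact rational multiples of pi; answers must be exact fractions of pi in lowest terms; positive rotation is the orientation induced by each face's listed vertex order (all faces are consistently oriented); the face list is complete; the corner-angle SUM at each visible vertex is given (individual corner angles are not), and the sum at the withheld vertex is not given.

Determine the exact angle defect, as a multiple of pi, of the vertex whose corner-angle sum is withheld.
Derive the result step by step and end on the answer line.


V = 4, E = 6, F = 4; chi = V - E + F = 2
Gauss-Bonnet: total defect = 2*pi*chi = 4*pi; visible defects sum to (37/12)*pi

Answer: defect(P3) = (11/12)*pi


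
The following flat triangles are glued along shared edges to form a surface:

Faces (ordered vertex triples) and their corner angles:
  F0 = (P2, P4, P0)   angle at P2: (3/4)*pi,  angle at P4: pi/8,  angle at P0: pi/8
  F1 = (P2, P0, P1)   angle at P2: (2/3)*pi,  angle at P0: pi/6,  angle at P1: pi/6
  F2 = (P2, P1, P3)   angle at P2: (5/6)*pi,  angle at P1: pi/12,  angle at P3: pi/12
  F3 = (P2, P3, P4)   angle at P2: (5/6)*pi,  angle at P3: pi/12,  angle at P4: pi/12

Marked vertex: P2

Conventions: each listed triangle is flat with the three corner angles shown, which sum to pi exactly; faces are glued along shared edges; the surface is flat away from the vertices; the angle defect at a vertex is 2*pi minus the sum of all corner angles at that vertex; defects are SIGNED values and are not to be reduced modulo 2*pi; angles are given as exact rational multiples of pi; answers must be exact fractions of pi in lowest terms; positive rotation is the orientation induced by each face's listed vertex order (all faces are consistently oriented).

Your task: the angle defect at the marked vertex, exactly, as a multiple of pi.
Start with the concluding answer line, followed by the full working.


Answer: defect(P2) = (-13/12)*pi

Sum of corner angles at P2: (37/12)*pi
defect = 2*pi - (37/12)*pi


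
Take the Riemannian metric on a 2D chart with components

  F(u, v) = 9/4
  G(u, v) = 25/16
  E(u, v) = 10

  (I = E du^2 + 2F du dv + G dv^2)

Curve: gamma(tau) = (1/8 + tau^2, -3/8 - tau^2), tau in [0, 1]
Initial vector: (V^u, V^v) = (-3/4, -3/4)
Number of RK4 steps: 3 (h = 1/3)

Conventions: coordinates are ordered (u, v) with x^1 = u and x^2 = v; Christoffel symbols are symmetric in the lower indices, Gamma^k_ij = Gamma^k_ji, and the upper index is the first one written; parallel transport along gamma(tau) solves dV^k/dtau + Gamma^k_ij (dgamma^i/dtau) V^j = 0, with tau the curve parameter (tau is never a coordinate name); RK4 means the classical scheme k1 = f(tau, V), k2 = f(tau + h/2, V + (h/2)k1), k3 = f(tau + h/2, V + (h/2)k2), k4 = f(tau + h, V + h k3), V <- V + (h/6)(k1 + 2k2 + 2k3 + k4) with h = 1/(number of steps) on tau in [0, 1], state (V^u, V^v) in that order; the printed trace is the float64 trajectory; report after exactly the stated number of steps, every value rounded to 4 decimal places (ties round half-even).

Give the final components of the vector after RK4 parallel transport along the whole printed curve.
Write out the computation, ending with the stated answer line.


gamma'(tau) = (2*tau, -2*tau); f(tau, V)^k = -Gamma^k_ij(gamma(tau)) gamma'^i(tau) V^j; h = 1/3; intermediate values shown to 6 dp
curve data and Christoffel symbols at the stage parameters:
  tau = 0.000000: gamma = (0.125000, -0.375000), gamma' = (0.000000, 0.000000); Gamma_uuu = 0.000000, Gamma_uuv = 0.000000, Gamma_uvv = 0.000000, Gamma_vuu = 0.000000, Gamma_vuv = 0.000000, Gamma_vvv = 0.000000
  tau = 0.166667: gamma = (0.152778, -0.402778), gamma' = (0.333333, -0.333333); Gamma_uuu = 0.000000, Gamma_uuv = 0.000000, Gamma_uvv = 0.000000, Gamma_vuu = 0.000000, Gamma_vuv = 0.000000, Gamma_vvv = 0.000000
  tau = 0.333333: gamma = (0.236111, -0.486111), gamma' = (0.666667, -0.666667); Gamma_uuu = 0.000000, Gamma_uuv = 0.000000, Gamma_uvv = 0.000000, Gamma_vuu = 0.000000, Gamma_vuv = 0.000000, Gamma_vvv = 0.000000
  tau = 0.500000: gamma = (0.375000, -0.625000), gamma' = (1.000000, -1.000000); Gamma_uuu = 0.000000, Gamma_uuv = 0.000000, Gamma_uvv = 0.000000, Gamma_vuu = 0.000000, Gamma_vuv = 0.000000, Gamma_vvv = 0.000000
  tau = 0.666667: gamma = (0.569444, -0.819444), gamma' = (1.333333, -1.333333); Gamma_uuu = 0.000000, Gamma_uuv = 0.000000, Gamma_uvv = 0.000000, Gamma_vuu = 0.000000, Gamma_vuv = 0.000000, Gamma_vvv = 0.000000
  tau = 0.833333: gamma = (0.819444, -1.069444), gamma' = (1.666667, -1.666667); Gamma_uuu = 0.000000, Gamma_uuv = 0.000000, Gamma_uvv = 0.000000, Gamma_vuu = 0.000000, Gamma_vuv = 0.000000, Gamma_vvv = 0.000000
  tau = 1.000000: gamma = (1.125000, -1.375000), gamma' = (2.000000, -2.000000); Gamma_uuu = 0.000000, Gamma_uuv = 0.000000, Gamma_uvv = 0.000000, Gamma_vuu = 0.000000, Gamma_vuv = 0.000000, Gamma_vvv = 0.000000
step 0: V^u = -0.7500, V^v = -0.7500
step 1: k1 = (0.000000, 0.000000), k2 = (0.000000, 0.000000), k3 = (0.000000, 0.000000), k4 = (0.000000, 0.000000); V <- V + (h/6)(k1 + 2k2 + 2k3 + k4): V^u = -0.7500, V^v = -0.7500
step 2: k1 = (0.000000, 0.000000), k2 = (0.000000, 0.000000), k3 = (0.000000, 0.000000), k4 = (0.000000, 0.000000); V <- V + (h/6)(k1 + 2k2 + 2k3 + k4): V^u = -0.7500, V^v = -0.7500
step 3: k1 = (0.000000, 0.000000), k2 = (0.000000, 0.000000), k3 = (0.000000, 0.000000), k4 = (0.000000, 0.000000); V <- V + (h/6)(k1 + 2k2 + 2k3 + k4): V^u = -0.7500, V^v = -0.7500

Answer: V^u = -0.7500, V^v = -0.7500


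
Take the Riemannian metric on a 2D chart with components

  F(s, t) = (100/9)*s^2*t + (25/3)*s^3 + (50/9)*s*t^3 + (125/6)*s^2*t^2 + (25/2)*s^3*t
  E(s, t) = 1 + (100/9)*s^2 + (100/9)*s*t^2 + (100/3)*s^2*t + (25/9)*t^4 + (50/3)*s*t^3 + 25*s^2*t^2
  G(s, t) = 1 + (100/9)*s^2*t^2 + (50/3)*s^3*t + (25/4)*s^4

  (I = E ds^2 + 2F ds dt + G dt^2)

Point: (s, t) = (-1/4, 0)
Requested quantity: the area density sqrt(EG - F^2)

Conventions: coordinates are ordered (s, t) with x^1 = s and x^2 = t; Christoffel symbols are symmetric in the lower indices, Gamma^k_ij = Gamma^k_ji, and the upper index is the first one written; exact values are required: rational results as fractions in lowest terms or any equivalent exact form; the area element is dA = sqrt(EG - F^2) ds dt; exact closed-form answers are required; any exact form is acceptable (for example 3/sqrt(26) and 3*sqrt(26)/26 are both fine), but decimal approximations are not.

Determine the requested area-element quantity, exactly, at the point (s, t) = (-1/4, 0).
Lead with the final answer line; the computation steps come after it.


Answer: sqrt(EG - F^2) = sqrt(15841)/96

E = 61/36, F = -25/192, G = 1049/1024; EG - F^2 = 15841/9216


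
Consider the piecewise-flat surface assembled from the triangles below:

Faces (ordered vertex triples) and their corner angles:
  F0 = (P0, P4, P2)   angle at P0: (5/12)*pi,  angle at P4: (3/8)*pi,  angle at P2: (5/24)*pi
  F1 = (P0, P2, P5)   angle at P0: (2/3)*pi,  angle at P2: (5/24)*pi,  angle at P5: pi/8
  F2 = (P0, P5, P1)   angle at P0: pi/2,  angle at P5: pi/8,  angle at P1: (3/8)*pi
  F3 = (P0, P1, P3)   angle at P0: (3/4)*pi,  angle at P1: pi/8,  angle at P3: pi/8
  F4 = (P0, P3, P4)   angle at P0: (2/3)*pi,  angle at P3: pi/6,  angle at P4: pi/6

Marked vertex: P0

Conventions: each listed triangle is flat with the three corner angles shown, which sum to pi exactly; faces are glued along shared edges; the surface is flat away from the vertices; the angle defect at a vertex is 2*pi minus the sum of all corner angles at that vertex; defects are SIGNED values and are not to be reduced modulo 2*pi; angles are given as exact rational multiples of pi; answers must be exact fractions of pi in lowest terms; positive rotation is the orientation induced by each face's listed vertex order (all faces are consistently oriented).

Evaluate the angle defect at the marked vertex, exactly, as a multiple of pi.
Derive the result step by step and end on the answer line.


Sum of corner angles at P0: 3*pi
defect = 2*pi - 3*pi

Answer: defect(P0) = -pi


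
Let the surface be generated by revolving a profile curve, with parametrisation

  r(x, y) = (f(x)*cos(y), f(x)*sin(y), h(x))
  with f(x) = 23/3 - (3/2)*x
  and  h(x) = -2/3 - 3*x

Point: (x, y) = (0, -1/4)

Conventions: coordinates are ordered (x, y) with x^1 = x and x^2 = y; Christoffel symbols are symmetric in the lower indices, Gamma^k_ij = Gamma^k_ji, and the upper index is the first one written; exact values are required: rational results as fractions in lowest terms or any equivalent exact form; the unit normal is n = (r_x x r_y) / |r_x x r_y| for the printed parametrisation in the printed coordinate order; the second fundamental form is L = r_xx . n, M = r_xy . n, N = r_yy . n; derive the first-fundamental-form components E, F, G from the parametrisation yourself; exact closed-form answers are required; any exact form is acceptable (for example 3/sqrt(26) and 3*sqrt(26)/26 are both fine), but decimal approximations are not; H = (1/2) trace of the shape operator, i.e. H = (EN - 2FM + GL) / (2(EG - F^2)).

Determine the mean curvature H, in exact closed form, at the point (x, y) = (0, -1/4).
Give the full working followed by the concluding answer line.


f = 23/3, f' = -3/2, f'' = 0, h' = -3, h'' = 0
E = 45/4, F = 0, G = 529/9; answer radicand W^2 = 45/4
unnormalised second-form numerators: l = 0, m = 0, n = -23; L = l/sqrt(45/4), and similarly M = m/sqrt(W^2), N = n/sqrt(W^2)
H = (E*n - 2*F*m + G*l) / (2*(EG - F^2)*sqrt(W^2)); E*n - 2*F*m + G*l = -1035/4, EG - F^2 = 2645/4, so H = (-9/46)/sqrt(45/4)

Answer: H = -3*sqrt(5)/115


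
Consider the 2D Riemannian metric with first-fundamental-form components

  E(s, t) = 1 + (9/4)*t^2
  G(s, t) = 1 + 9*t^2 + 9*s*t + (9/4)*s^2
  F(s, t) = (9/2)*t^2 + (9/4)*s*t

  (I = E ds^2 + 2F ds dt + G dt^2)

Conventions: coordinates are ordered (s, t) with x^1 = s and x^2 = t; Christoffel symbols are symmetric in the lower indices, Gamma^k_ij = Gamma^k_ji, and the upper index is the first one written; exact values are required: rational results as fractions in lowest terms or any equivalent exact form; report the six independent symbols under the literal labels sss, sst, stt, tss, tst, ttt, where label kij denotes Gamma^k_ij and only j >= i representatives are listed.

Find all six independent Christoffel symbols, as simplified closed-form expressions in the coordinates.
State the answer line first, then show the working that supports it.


Answer: Gamma_sss = 0, Gamma_sst = 9*t/(9*s^2 + 36*s*t + 45*t^2 + 4), Gamma_stt = 18*t/(9*s^2 + 36*s*t + 45*t^2 + 4), Gamma_tss = 0, Gamma_tst = (9*s + 18*t)/(9*s^2 + 36*s*t + 45*t^2 + 4), Gamma_ttt = (18*s + 36*t)/(9*s^2 + 36*s*t + 45*t^2 + 4)

E = 1 + (9/4)*t^2; F = (9/2)*t^2 + (9/4)*s*t; G = 1 + 9*t^2 + 9*s*t + (9/4)*s^2
Gamma^k_ij = (1/2) g^{kl} (d_i g_jl + d_j g_il - d_l g_ij), with g^inv = (1/(EG-F^2)) [[G, -F], [-F, E]]
first partials: E_s = 0, E_t = (9/2)*t, F_s = (9/4)*t, F_t = 9*t + (9/4)*s, G_s = 9*t + (9/2)*s, G_t = 18*t + 9*s
D = EG - F^2 = 1 + (45/4)*t^2 + 9*s*t + (9/4)*s^2
expanded: Gamma^s_ss = (G E_s - 2F F_s + F E_t)/(2D), Gamma^s_st = (G E_t - F G_s)/(2D), Gamma^s_tt = (2G F_t - G G_s - F G_t)/(2D), Gamma^t_ss = (2E F_s - E E_t - F E_s)/(2D), Gamma^t_st = (E G_s - F E_t)/(2D), Gamma^t_tt = (E G_t - 2F F_t + F G_s)/(2D); substitute and cancel common factors


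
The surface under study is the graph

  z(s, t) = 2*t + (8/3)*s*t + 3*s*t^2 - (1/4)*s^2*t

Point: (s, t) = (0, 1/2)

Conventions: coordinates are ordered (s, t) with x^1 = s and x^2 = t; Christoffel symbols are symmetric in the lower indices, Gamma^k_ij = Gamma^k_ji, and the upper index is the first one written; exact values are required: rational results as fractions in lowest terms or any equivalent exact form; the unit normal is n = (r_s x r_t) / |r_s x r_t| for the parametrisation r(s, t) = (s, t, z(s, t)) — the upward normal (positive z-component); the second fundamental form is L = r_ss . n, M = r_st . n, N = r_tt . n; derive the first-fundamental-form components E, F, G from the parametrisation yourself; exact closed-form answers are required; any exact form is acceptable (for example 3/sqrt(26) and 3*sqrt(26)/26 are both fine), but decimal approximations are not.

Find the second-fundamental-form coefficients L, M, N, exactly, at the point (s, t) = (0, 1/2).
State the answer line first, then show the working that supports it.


Answer: L = -3*sqrt(1345)/1345, M = 68*sqrt(1345)/1345, N = 0

z_s = 25/12, z_t = 2, z_ss = -1/4, z_st = 17/3, z_tt = 0
E = 769/144, F = 25/6, G = 5; answer radicand W^2 = 1345/144
unnormalised second-form numerators: l = -1/4, m = 17/3, n = 0; L = l/sqrt(1345/144), and similarly M = m/sqrt(W^2), N = n/sqrt(W^2)


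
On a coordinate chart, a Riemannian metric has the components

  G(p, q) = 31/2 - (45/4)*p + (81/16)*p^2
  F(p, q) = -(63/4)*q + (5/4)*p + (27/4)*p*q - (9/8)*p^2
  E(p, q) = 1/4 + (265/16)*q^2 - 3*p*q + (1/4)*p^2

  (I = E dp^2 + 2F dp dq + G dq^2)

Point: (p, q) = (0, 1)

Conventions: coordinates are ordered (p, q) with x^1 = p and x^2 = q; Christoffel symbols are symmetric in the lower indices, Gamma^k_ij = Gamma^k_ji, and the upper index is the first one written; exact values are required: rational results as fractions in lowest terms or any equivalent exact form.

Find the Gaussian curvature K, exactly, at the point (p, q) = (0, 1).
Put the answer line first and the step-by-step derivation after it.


Answer: K = 63421/160801

E = 269/16, F = -63/4, G = 31/2, EG - F^2 = 401/32 at the point
E_p = -3, E_q = 265/8, F_p = 8, F_q = -63/4, G_p = -45/4, G_q = 0
E_qq = 265/8, F_pq = 27/4, G_pp = 81/8
K follows from Brioschi's formula, (det M1 - det M2)/(EG - F^2)^2.
M1 = [[-E_qq/2 + F_pq - G_pp/2, E_p/2, F_p - E_q/2], [F_q - G_p/2, E, F], [G_q/2, F, G]] = [[-119/8, -3/2, -137/16], [-81/8, 269/16, -63/4], [0, -63/4, 31/2]]; det M1 = -915077/512
M2 = [[0, E_q/2, G_p/2], [E_q/2, E, F], [G_p/2, F, G]] = [[0, 265/16, -45/8], [265/16, 269/16, -63/4], [-45/8, -63/4, 31/2]]; det M2 = -1893575/1024
det M1 - det M2 = 63421/1024; K = 63421/1024 / (401/32)^2 = 63421/160801


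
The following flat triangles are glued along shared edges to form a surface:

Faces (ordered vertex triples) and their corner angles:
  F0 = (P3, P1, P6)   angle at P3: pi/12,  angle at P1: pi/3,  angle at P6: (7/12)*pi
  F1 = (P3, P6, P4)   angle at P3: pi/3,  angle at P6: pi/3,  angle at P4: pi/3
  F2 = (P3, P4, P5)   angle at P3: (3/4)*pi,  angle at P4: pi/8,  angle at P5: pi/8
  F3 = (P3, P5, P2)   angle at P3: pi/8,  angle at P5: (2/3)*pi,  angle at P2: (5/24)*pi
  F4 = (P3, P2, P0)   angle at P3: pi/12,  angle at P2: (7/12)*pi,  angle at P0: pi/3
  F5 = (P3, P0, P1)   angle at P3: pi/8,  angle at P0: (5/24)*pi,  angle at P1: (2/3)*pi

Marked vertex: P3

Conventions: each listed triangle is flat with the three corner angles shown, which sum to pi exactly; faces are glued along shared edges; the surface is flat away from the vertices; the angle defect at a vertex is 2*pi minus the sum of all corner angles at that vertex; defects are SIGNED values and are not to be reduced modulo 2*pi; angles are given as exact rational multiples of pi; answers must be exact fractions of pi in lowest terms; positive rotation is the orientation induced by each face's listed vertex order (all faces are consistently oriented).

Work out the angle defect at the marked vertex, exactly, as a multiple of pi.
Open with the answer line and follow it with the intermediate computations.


Answer: defect(P3) = pi/2

Sum of corner angles at P3: (3/2)*pi
defect = 2*pi - (3/2)*pi


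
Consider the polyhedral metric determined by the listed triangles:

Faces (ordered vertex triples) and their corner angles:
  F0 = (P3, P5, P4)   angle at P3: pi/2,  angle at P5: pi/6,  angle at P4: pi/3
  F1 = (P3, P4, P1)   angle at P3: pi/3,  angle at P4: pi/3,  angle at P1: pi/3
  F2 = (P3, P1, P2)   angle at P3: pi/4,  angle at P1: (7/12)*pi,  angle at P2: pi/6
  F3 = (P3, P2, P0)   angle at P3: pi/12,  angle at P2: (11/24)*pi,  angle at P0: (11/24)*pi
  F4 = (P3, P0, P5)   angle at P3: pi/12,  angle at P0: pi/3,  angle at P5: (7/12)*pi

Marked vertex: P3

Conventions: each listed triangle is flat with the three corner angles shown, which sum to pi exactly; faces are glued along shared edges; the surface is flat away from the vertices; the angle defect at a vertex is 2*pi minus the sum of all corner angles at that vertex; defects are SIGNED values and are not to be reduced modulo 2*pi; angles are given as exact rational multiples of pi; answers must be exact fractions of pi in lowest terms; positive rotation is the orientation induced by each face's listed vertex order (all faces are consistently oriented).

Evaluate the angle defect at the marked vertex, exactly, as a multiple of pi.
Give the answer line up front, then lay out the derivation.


Answer: defect(P3) = (3/4)*pi

Sum of corner angles at P3: (5/4)*pi
defect = 2*pi - (5/4)*pi
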